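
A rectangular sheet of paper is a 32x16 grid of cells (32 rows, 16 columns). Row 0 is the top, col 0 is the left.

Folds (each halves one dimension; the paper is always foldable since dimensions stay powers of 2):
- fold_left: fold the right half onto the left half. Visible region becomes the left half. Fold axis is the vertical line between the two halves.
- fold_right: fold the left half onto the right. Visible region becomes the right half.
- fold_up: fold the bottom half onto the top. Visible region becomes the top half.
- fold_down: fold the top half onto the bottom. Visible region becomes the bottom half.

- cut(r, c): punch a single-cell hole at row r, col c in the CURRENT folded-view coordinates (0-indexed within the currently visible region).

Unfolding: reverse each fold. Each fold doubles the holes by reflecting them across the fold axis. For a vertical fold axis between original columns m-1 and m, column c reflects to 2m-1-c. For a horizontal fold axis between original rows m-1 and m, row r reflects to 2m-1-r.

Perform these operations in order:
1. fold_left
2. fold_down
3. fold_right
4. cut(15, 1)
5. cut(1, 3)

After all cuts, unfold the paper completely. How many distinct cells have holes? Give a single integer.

Answer: 16

Derivation:
Op 1 fold_left: fold axis v@8; visible region now rows[0,32) x cols[0,8) = 32x8
Op 2 fold_down: fold axis h@16; visible region now rows[16,32) x cols[0,8) = 16x8
Op 3 fold_right: fold axis v@4; visible region now rows[16,32) x cols[4,8) = 16x4
Op 4 cut(15, 1): punch at orig (31,5); cuts so far [(31, 5)]; region rows[16,32) x cols[4,8) = 16x4
Op 5 cut(1, 3): punch at orig (17,7); cuts so far [(17, 7), (31, 5)]; region rows[16,32) x cols[4,8) = 16x4
Unfold 1 (reflect across v@4): 4 holes -> [(17, 0), (17, 7), (31, 2), (31, 5)]
Unfold 2 (reflect across h@16): 8 holes -> [(0, 2), (0, 5), (14, 0), (14, 7), (17, 0), (17, 7), (31, 2), (31, 5)]
Unfold 3 (reflect across v@8): 16 holes -> [(0, 2), (0, 5), (0, 10), (0, 13), (14, 0), (14, 7), (14, 8), (14, 15), (17, 0), (17, 7), (17, 8), (17, 15), (31, 2), (31, 5), (31, 10), (31, 13)]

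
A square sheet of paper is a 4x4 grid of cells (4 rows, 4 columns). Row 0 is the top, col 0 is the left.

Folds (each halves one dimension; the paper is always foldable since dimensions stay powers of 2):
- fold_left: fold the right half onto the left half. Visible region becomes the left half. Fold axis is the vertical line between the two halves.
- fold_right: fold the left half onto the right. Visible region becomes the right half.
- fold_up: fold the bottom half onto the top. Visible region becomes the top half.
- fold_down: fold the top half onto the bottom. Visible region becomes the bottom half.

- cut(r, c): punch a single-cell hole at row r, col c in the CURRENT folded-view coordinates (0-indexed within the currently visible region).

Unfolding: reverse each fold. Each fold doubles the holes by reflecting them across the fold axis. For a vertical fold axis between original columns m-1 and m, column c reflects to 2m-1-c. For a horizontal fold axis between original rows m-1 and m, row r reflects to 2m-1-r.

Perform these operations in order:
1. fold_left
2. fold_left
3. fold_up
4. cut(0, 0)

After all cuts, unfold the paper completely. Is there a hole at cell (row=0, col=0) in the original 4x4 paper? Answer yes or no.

Answer: yes

Derivation:
Op 1 fold_left: fold axis v@2; visible region now rows[0,4) x cols[0,2) = 4x2
Op 2 fold_left: fold axis v@1; visible region now rows[0,4) x cols[0,1) = 4x1
Op 3 fold_up: fold axis h@2; visible region now rows[0,2) x cols[0,1) = 2x1
Op 4 cut(0, 0): punch at orig (0,0); cuts so far [(0, 0)]; region rows[0,2) x cols[0,1) = 2x1
Unfold 1 (reflect across h@2): 2 holes -> [(0, 0), (3, 0)]
Unfold 2 (reflect across v@1): 4 holes -> [(0, 0), (0, 1), (3, 0), (3, 1)]
Unfold 3 (reflect across v@2): 8 holes -> [(0, 0), (0, 1), (0, 2), (0, 3), (3, 0), (3, 1), (3, 2), (3, 3)]
Holes: [(0, 0), (0, 1), (0, 2), (0, 3), (3, 0), (3, 1), (3, 2), (3, 3)]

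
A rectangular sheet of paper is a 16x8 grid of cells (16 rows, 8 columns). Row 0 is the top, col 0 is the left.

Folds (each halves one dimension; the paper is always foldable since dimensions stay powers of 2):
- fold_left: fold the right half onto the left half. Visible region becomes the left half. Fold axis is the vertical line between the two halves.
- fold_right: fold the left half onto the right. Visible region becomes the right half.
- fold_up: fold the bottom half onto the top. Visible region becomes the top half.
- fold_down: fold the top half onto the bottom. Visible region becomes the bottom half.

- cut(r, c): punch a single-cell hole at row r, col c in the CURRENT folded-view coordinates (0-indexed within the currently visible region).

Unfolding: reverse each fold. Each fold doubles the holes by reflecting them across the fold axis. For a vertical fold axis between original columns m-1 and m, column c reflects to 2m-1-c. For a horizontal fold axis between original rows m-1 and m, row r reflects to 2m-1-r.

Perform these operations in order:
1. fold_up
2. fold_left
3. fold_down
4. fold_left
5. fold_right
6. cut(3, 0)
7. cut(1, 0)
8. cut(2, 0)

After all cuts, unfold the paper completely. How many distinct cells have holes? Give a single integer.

Answer: 96

Derivation:
Op 1 fold_up: fold axis h@8; visible region now rows[0,8) x cols[0,8) = 8x8
Op 2 fold_left: fold axis v@4; visible region now rows[0,8) x cols[0,4) = 8x4
Op 3 fold_down: fold axis h@4; visible region now rows[4,8) x cols[0,4) = 4x4
Op 4 fold_left: fold axis v@2; visible region now rows[4,8) x cols[0,2) = 4x2
Op 5 fold_right: fold axis v@1; visible region now rows[4,8) x cols[1,2) = 4x1
Op 6 cut(3, 0): punch at orig (7,1); cuts so far [(7, 1)]; region rows[4,8) x cols[1,2) = 4x1
Op 7 cut(1, 0): punch at orig (5,1); cuts so far [(5, 1), (7, 1)]; region rows[4,8) x cols[1,2) = 4x1
Op 8 cut(2, 0): punch at orig (6,1); cuts so far [(5, 1), (6, 1), (7, 1)]; region rows[4,8) x cols[1,2) = 4x1
Unfold 1 (reflect across v@1): 6 holes -> [(5, 0), (5, 1), (6, 0), (6, 1), (7, 0), (7, 1)]
Unfold 2 (reflect across v@2): 12 holes -> [(5, 0), (5, 1), (5, 2), (5, 3), (6, 0), (6, 1), (6, 2), (6, 3), (7, 0), (7, 1), (7, 2), (7, 3)]
Unfold 3 (reflect across h@4): 24 holes -> [(0, 0), (0, 1), (0, 2), (0, 3), (1, 0), (1, 1), (1, 2), (1, 3), (2, 0), (2, 1), (2, 2), (2, 3), (5, 0), (5, 1), (5, 2), (5, 3), (6, 0), (6, 1), (6, 2), (6, 3), (7, 0), (7, 1), (7, 2), (7, 3)]
Unfold 4 (reflect across v@4): 48 holes -> [(0, 0), (0, 1), (0, 2), (0, 3), (0, 4), (0, 5), (0, 6), (0, 7), (1, 0), (1, 1), (1, 2), (1, 3), (1, 4), (1, 5), (1, 6), (1, 7), (2, 0), (2, 1), (2, 2), (2, 3), (2, 4), (2, 5), (2, 6), (2, 7), (5, 0), (5, 1), (5, 2), (5, 3), (5, 4), (5, 5), (5, 6), (5, 7), (6, 0), (6, 1), (6, 2), (6, 3), (6, 4), (6, 5), (6, 6), (6, 7), (7, 0), (7, 1), (7, 2), (7, 3), (7, 4), (7, 5), (7, 6), (7, 7)]
Unfold 5 (reflect across h@8): 96 holes -> [(0, 0), (0, 1), (0, 2), (0, 3), (0, 4), (0, 5), (0, 6), (0, 7), (1, 0), (1, 1), (1, 2), (1, 3), (1, 4), (1, 5), (1, 6), (1, 7), (2, 0), (2, 1), (2, 2), (2, 3), (2, 4), (2, 5), (2, 6), (2, 7), (5, 0), (5, 1), (5, 2), (5, 3), (5, 4), (5, 5), (5, 6), (5, 7), (6, 0), (6, 1), (6, 2), (6, 3), (6, 4), (6, 5), (6, 6), (6, 7), (7, 0), (7, 1), (7, 2), (7, 3), (7, 4), (7, 5), (7, 6), (7, 7), (8, 0), (8, 1), (8, 2), (8, 3), (8, 4), (8, 5), (8, 6), (8, 7), (9, 0), (9, 1), (9, 2), (9, 3), (9, 4), (9, 5), (9, 6), (9, 7), (10, 0), (10, 1), (10, 2), (10, 3), (10, 4), (10, 5), (10, 6), (10, 7), (13, 0), (13, 1), (13, 2), (13, 3), (13, 4), (13, 5), (13, 6), (13, 7), (14, 0), (14, 1), (14, 2), (14, 3), (14, 4), (14, 5), (14, 6), (14, 7), (15, 0), (15, 1), (15, 2), (15, 3), (15, 4), (15, 5), (15, 6), (15, 7)]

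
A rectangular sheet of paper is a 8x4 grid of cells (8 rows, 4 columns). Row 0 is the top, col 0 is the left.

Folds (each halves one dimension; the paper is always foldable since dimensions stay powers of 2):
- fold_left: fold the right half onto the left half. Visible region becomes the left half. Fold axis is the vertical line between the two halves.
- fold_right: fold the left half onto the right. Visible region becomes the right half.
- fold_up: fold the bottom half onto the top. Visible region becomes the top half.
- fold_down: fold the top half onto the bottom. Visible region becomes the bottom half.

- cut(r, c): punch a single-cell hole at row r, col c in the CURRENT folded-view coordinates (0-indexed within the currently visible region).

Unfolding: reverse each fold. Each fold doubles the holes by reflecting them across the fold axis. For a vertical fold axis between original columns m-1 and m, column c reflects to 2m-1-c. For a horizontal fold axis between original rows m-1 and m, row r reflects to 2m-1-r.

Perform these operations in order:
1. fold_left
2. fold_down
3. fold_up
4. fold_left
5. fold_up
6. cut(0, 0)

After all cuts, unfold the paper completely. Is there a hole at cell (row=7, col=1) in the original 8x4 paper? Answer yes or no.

Answer: yes

Derivation:
Op 1 fold_left: fold axis v@2; visible region now rows[0,8) x cols[0,2) = 8x2
Op 2 fold_down: fold axis h@4; visible region now rows[4,8) x cols[0,2) = 4x2
Op 3 fold_up: fold axis h@6; visible region now rows[4,6) x cols[0,2) = 2x2
Op 4 fold_left: fold axis v@1; visible region now rows[4,6) x cols[0,1) = 2x1
Op 5 fold_up: fold axis h@5; visible region now rows[4,5) x cols[0,1) = 1x1
Op 6 cut(0, 0): punch at orig (4,0); cuts so far [(4, 0)]; region rows[4,5) x cols[0,1) = 1x1
Unfold 1 (reflect across h@5): 2 holes -> [(4, 0), (5, 0)]
Unfold 2 (reflect across v@1): 4 holes -> [(4, 0), (4, 1), (5, 0), (5, 1)]
Unfold 3 (reflect across h@6): 8 holes -> [(4, 0), (4, 1), (5, 0), (5, 1), (6, 0), (6, 1), (7, 0), (7, 1)]
Unfold 4 (reflect across h@4): 16 holes -> [(0, 0), (0, 1), (1, 0), (1, 1), (2, 0), (2, 1), (3, 0), (3, 1), (4, 0), (4, 1), (5, 0), (5, 1), (6, 0), (6, 1), (7, 0), (7, 1)]
Unfold 5 (reflect across v@2): 32 holes -> [(0, 0), (0, 1), (0, 2), (0, 3), (1, 0), (1, 1), (1, 2), (1, 3), (2, 0), (2, 1), (2, 2), (2, 3), (3, 0), (3, 1), (3, 2), (3, 3), (4, 0), (4, 1), (4, 2), (4, 3), (5, 0), (5, 1), (5, 2), (5, 3), (6, 0), (6, 1), (6, 2), (6, 3), (7, 0), (7, 1), (7, 2), (7, 3)]
Holes: [(0, 0), (0, 1), (0, 2), (0, 3), (1, 0), (1, 1), (1, 2), (1, 3), (2, 0), (2, 1), (2, 2), (2, 3), (3, 0), (3, 1), (3, 2), (3, 3), (4, 0), (4, 1), (4, 2), (4, 3), (5, 0), (5, 1), (5, 2), (5, 3), (6, 0), (6, 1), (6, 2), (6, 3), (7, 0), (7, 1), (7, 2), (7, 3)]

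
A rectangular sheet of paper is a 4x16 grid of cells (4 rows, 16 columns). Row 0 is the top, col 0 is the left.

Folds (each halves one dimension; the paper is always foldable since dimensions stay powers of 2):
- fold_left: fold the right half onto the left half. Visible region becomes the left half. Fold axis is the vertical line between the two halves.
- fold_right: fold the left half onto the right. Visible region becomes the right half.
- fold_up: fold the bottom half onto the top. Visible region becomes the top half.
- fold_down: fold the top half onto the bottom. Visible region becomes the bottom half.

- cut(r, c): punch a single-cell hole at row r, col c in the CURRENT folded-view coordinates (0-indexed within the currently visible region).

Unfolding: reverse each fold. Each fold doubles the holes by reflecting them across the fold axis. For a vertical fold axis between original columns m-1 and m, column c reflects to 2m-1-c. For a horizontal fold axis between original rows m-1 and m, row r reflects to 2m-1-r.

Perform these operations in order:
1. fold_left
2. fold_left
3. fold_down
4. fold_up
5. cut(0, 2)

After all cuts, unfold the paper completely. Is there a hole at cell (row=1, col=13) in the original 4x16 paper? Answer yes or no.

Op 1 fold_left: fold axis v@8; visible region now rows[0,4) x cols[0,8) = 4x8
Op 2 fold_left: fold axis v@4; visible region now rows[0,4) x cols[0,4) = 4x4
Op 3 fold_down: fold axis h@2; visible region now rows[2,4) x cols[0,4) = 2x4
Op 4 fold_up: fold axis h@3; visible region now rows[2,3) x cols[0,4) = 1x4
Op 5 cut(0, 2): punch at orig (2,2); cuts so far [(2, 2)]; region rows[2,3) x cols[0,4) = 1x4
Unfold 1 (reflect across h@3): 2 holes -> [(2, 2), (3, 2)]
Unfold 2 (reflect across h@2): 4 holes -> [(0, 2), (1, 2), (2, 2), (3, 2)]
Unfold 3 (reflect across v@4): 8 holes -> [(0, 2), (0, 5), (1, 2), (1, 5), (2, 2), (2, 5), (3, 2), (3, 5)]
Unfold 4 (reflect across v@8): 16 holes -> [(0, 2), (0, 5), (0, 10), (0, 13), (1, 2), (1, 5), (1, 10), (1, 13), (2, 2), (2, 5), (2, 10), (2, 13), (3, 2), (3, 5), (3, 10), (3, 13)]
Holes: [(0, 2), (0, 5), (0, 10), (0, 13), (1, 2), (1, 5), (1, 10), (1, 13), (2, 2), (2, 5), (2, 10), (2, 13), (3, 2), (3, 5), (3, 10), (3, 13)]

Answer: yes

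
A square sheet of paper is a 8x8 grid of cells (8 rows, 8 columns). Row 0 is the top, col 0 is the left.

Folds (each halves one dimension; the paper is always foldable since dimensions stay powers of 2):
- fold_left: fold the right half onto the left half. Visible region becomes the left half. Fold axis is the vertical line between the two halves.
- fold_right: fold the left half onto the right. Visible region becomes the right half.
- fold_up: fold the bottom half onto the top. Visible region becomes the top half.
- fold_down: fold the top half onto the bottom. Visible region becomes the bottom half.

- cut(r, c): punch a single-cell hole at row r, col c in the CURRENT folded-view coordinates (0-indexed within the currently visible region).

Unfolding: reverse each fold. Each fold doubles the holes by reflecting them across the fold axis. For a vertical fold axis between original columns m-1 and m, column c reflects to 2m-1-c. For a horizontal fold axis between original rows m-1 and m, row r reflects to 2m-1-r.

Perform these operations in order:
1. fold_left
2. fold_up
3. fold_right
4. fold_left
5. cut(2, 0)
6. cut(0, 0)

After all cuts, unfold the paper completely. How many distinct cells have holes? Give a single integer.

Answer: 32

Derivation:
Op 1 fold_left: fold axis v@4; visible region now rows[0,8) x cols[0,4) = 8x4
Op 2 fold_up: fold axis h@4; visible region now rows[0,4) x cols[0,4) = 4x4
Op 3 fold_right: fold axis v@2; visible region now rows[0,4) x cols[2,4) = 4x2
Op 4 fold_left: fold axis v@3; visible region now rows[0,4) x cols[2,3) = 4x1
Op 5 cut(2, 0): punch at orig (2,2); cuts so far [(2, 2)]; region rows[0,4) x cols[2,3) = 4x1
Op 6 cut(0, 0): punch at orig (0,2); cuts so far [(0, 2), (2, 2)]; region rows[0,4) x cols[2,3) = 4x1
Unfold 1 (reflect across v@3): 4 holes -> [(0, 2), (0, 3), (2, 2), (2, 3)]
Unfold 2 (reflect across v@2): 8 holes -> [(0, 0), (0, 1), (0, 2), (0, 3), (2, 0), (2, 1), (2, 2), (2, 3)]
Unfold 3 (reflect across h@4): 16 holes -> [(0, 0), (0, 1), (0, 2), (0, 3), (2, 0), (2, 1), (2, 2), (2, 3), (5, 0), (5, 1), (5, 2), (5, 3), (7, 0), (7, 1), (7, 2), (7, 3)]
Unfold 4 (reflect across v@4): 32 holes -> [(0, 0), (0, 1), (0, 2), (0, 3), (0, 4), (0, 5), (0, 6), (0, 7), (2, 0), (2, 1), (2, 2), (2, 3), (2, 4), (2, 5), (2, 6), (2, 7), (5, 0), (5, 1), (5, 2), (5, 3), (5, 4), (5, 5), (5, 6), (5, 7), (7, 0), (7, 1), (7, 2), (7, 3), (7, 4), (7, 5), (7, 6), (7, 7)]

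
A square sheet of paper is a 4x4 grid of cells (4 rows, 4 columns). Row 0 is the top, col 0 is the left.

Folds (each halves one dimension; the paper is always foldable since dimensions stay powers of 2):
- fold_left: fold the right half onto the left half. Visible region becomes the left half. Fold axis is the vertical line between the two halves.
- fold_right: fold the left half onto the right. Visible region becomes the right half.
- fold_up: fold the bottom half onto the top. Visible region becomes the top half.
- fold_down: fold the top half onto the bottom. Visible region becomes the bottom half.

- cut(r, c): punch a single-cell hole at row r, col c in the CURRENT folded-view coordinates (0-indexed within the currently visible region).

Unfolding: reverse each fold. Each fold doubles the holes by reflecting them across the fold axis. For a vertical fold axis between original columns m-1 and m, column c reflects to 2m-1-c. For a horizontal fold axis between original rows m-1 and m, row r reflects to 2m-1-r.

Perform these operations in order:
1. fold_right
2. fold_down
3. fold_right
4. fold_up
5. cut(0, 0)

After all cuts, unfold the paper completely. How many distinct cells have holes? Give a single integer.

Answer: 16

Derivation:
Op 1 fold_right: fold axis v@2; visible region now rows[0,4) x cols[2,4) = 4x2
Op 2 fold_down: fold axis h@2; visible region now rows[2,4) x cols[2,4) = 2x2
Op 3 fold_right: fold axis v@3; visible region now rows[2,4) x cols[3,4) = 2x1
Op 4 fold_up: fold axis h@3; visible region now rows[2,3) x cols[3,4) = 1x1
Op 5 cut(0, 0): punch at orig (2,3); cuts so far [(2, 3)]; region rows[2,3) x cols[3,4) = 1x1
Unfold 1 (reflect across h@3): 2 holes -> [(2, 3), (3, 3)]
Unfold 2 (reflect across v@3): 4 holes -> [(2, 2), (2, 3), (3, 2), (3, 3)]
Unfold 3 (reflect across h@2): 8 holes -> [(0, 2), (0, 3), (1, 2), (1, 3), (2, 2), (2, 3), (3, 2), (3, 3)]
Unfold 4 (reflect across v@2): 16 holes -> [(0, 0), (0, 1), (0, 2), (0, 3), (1, 0), (1, 1), (1, 2), (1, 3), (2, 0), (2, 1), (2, 2), (2, 3), (3, 0), (3, 1), (3, 2), (3, 3)]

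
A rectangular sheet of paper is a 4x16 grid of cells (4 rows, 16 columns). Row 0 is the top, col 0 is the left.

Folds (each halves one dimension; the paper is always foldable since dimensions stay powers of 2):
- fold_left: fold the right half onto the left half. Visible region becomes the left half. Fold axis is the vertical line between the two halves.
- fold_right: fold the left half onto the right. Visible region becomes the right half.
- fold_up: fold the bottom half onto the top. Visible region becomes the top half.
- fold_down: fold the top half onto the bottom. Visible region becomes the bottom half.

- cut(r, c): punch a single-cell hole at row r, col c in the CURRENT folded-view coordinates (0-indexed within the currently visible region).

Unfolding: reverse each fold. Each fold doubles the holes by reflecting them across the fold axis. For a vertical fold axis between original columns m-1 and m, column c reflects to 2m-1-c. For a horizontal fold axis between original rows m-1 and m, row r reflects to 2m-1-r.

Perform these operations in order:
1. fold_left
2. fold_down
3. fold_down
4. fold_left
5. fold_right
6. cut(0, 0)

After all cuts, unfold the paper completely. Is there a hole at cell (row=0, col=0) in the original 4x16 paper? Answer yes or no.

Op 1 fold_left: fold axis v@8; visible region now rows[0,4) x cols[0,8) = 4x8
Op 2 fold_down: fold axis h@2; visible region now rows[2,4) x cols[0,8) = 2x8
Op 3 fold_down: fold axis h@3; visible region now rows[3,4) x cols[0,8) = 1x8
Op 4 fold_left: fold axis v@4; visible region now rows[3,4) x cols[0,4) = 1x4
Op 5 fold_right: fold axis v@2; visible region now rows[3,4) x cols[2,4) = 1x2
Op 6 cut(0, 0): punch at orig (3,2); cuts so far [(3, 2)]; region rows[3,4) x cols[2,4) = 1x2
Unfold 1 (reflect across v@2): 2 holes -> [(3, 1), (3, 2)]
Unfold 2 (reflect across v@4): 4 holes -> [(3, 1), (3, 2), (3, 5), (3, 6)]
Unfold 3 (reflect across h@3): 8 holes -> [(2, 1), (2, 2), (2, 5), (2, 6), (3, 1), (3, 2), (3, 5), (3, 6)]
Unfold 4 (reflect across h@2): 16 holes -> [(0, 1), (0, 2), (0, 5), (0, 6), (1, 1), (1, 2), (1, 5), (1, 6), (2, 1), (2, 2), (2, 5), (2, 6), (3, 1), (3, 2), (3, 5), (3, 6)]
Unfold 5 (reflect across v@8): 32 holes -> [(0, 1), (0, 2), (0, 5), (0, 6), (0, 9), (0, 10), (0, 13), (0, 14), (1, 1), (1, 2), (1, 5), (1, 6), (1, 9), (1, 10), (1, 13), (1, 14), (2, 1), (2, 2), (2, 5), (2, 6), (2, 9), (2, 10), (2, 13), (2, 14), (3, 1), (3, 2), (3, 5), (3, 6), (3, 9), (3, 10), (3, 13), (3, 14)]
Holes: [(0, 1), (0, 2), (0, 5), (0, 6), (0, 9), (0, 10), (0, 13), (0, 14), (1, 1), (1, 2), (1, 5), (1, 6), (1, 9), (1, 10), (1, 13), (1, 14), (2, 1), (2, 2), (2, 5), (2, 6), (2, 9), (2, 10), (2, 13), (2, 14), (3, 1), (3, 2), (3, 5), (3, 6), (3, 9), (3, 10), (3, 13), (3, 14)]

Answer: no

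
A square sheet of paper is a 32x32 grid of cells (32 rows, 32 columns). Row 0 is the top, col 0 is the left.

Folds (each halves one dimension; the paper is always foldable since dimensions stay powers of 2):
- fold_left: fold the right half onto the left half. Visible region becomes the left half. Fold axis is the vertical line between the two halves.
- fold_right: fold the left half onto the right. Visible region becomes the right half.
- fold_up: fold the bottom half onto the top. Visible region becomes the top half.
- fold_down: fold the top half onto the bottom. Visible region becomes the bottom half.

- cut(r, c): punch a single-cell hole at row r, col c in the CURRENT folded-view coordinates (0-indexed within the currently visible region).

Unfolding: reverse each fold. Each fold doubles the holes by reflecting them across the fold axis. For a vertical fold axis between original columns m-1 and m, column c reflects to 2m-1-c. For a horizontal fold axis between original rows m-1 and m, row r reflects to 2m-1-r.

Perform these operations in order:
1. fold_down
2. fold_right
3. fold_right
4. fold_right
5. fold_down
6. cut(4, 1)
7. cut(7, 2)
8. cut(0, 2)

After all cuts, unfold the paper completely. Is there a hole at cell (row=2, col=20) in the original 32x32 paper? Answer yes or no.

Answer: no

Derivation:
Op 1 fold_down: fold axis h@16; visible region now rows[16,32) x cols[0,32) = 16x32
Op 2 fold_right: fold axis v@16; visible region now rows[16,32) x cols[16,32) = 16x16
Op 3 fold_right: fold axis v@24; visible region now rows[16,32) x cols[24,32) = 16x8
Op 4 fold_right: fold axis v@28; visible region now rows[16,32) x cols[28,32) = 16x4
Op 5 fold_down: fold axis h@24; visible region now rows[24,32) x cols[28,32) = 8x4
Op 6 cut(4, 1): punch at orig (28,29); cuts so far [(28, 29)]; region rows[24,32) x cols[28,32) = 8x4
Op 7 cut(7, 2): punch at orig (31,30); cuts so far [(28, 29), (31, 30)]; region rows[24,32) x cols[28,32) = 8x4
Op 8 cut(0, 2): punch at orig (24,30); cuts so far [(24, 30), (28, 29), (31, 30)]; region rows[24,32) x cols[28,32) = 8x4
Unfold 1 (reflect across h@24): 6 holes -> [(16, 30), (19, 29), (23, 30), (24, 30), (28, 29), (31, 30)]
Unfold 2 (reflect across v@28): 12 holes -> [(16, 25), (16, 30), (19, 26), (19, 29), (23, 25), (23, 30), (24, 25), (24, 30), (28, 26), (28, 29), (31, 25), (31, 30)]
Unfold 3 (reflect across v@24): 24 holes -> [(16, 17), (16, 22), (16, 25), (16, 30), (19, 18), (19, 21), (19, 26), (19, 29), (23, 17), (23, 22), (23, 25), (23, 30), (24, 17), (24, 22), (24, 25), (24, 30), (28, 18), (28, 21), (28, 26), (28, 29), (31, 17), (31, 22), (31, 25), (31, 30)]
Unfold 4 (reflect across v@16): 48 holes -> [(16, 1), (16, 6), (16, 9), (16, 14), (16, 17), (16, 22), (16, 25), (16, 30), (19, 2), (19, 5), (19, 10), (19, 13), (19, 18), (19, 21), (19, 26), (19, 29), (23, 1), (23, 6), (23, 9), (23, 14), (23, 17), (23, 22), (23, 25), (23, 30), (24, 1), (24, 6), (24, 9), (24, 14), (24, 17), (24, 22), (24, 25), (24, 30), (28, 2), (28, 5), (28, 10), (28, 13), (28, 18), (28, 21), (28, 26), (28, 29), (31, 1), (31, 6), (31, 9), (31, 14), (31, 17), (31, 22), (31, 25), (31, 30)]
Unfold 5 (reflect across h@16): 96 holes -> [(0, 1), (0, 6), (0, 9), (0, 14), (0, 17), (0, 22), (0, 25), (0, 30), (3, 2), (3, 5), (3, 10), (3, 13), (3, 18), (3, 21), (3, 26), (3, 29), (7, 1), (7, 6), (7, 9), (7, 14), (7, 17), (7, 22), (7, 25), (7, 30), (8, 1), (8, 6), (8, 9), (8, 14), (8, 17), (8, 22), (8, 25), (8, 30), (12, 2), (12, 5), (12, 10), (12, 13), (12, 18), (12, 21), (12, 26), (12, 29), (15, 1), (15, 6), (15, 9), (15, 14), (15, 17), (15, 22), (15, 25), (15, 30), (16, 1), (16, 6), (16, 9), (16, 14), (16, 17), (16, 22), (16, 25), (16, 30), (19, 2), (19, 5), (19, 10), (19, 13), (19, 18), (19, 21), (19, 26), (19, 29), (23, 1), (23, 6), (23, 9), (23, 14), (23, 17), (23, 22), (23, 25), (23, 30), (24, 1), (24, 6), (24, 9), (24, 14), (24, 17), (24, 22), (24, 25), (24, 30), (28, 2), (28, 5), (28, 10), (28, 13), (28, 18), (28, 21), (28, 26), (28, 29), (31, 1), (31, 6), (31, 9), (31, 14), (31, 17), (31, 22), (31, 25), (31, 30)]
Holes: [(0, 1), (0, 6), (0, 9), (0, 14), (0, 17), (0, 22), (0, 25), (0, 30), (3, 2), (3, 5), (3, 10), (3, 13), (3, 18), (3, 21), (3, 26), (3, 29), (7, 1), (7, 6), (7, 9), (7, 14), (7, 17), (7, 22), (7, 25), (7, 30), (8, 1), (8, 6), (8, 9), (8, 14), (8, 17), (8, 22), (8, 25), (8, 30), (12, 2), (12, 5), (12, 10), (12, 13), (12, 18), (12, 21), (12, 26), (12, 29), (15, 1), (15, 6), (15, 9), (15, 14), (15, 17), (15, 22), (15, 25), (15, 30), (16, 1), (16, 6), (16, 9), (16, 14), (16, 17), (16, 22), (16, 25), (16, 30), (19, 2), (19, 5), (19, 10), (19, 13), (19, 18), (19, 21), (19, 26), (19, 29), (23, 1), (23, 6), (23, 9), (23, 14), (23, 17), (23, 22), (23, 25), (23, 30), (24, 1), (24, 6), (24, 9), (24, 14), (24, 17), (24, 22), (24, 25), (24, 30), (28, 2), (28, 5), (28, 10), (28, 13), (28, 18), (28, 21), (28, 26), (28, 29), (31, 1), (31, 6), (31, 9), (31, 14), (31, 17), (31, 22), (31, 25), (31, 30)]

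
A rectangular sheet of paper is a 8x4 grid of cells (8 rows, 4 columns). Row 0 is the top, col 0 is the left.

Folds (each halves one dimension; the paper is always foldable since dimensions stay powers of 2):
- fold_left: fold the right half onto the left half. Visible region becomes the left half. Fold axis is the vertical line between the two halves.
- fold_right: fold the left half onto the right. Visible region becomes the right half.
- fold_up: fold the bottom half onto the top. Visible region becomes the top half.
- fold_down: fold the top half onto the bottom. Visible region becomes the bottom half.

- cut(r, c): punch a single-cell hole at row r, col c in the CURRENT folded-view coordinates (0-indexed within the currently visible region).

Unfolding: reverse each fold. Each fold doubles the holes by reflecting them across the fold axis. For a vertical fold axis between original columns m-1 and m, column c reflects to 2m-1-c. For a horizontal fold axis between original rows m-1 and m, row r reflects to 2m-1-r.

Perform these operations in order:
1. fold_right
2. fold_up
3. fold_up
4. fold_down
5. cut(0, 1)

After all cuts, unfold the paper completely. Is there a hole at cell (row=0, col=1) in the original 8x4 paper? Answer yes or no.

Answer: no

Derivation:
Op 1 fold_right: fold axis v@2; visible region now rows[0,8) x cols[2,4) = 8x2
Op 2 fold_up: fold axis h@4; visible region now rows[0,4) x cols[2,4) = 4x2
Op 3 fold_up: fold axis h@2; visible region now rows[0,2) x cols[2,4) = 2x2
Op 4 fold_down: fold axis h@1; visible region now rows[1,2) x cols[2,4) = 1x2
Op 5 cut(0, 1): punch at orig (1,3); cuts so far [(1, 3)]; region rows[1,2) x cols[2,4) = 1x2
Unfold 1 (reflect across h@1): 2 holes -> [(0, 3), (1, 3)]
Unfold 2 (reflect across h@2): 4 holes -> [(0, 3), (1, 3), (2, 3), (3, 3)]
Unfold 3 (reflect across h@4): 8 holes -> [(0, 3), (1, 3), (2, 3), (3, 3), (4, 3), (5, 3), (6, 3), (7, 3)]
Unfold 4 (reflect across v@2): 16 holes -> [(0, 0), (0, 3), (1, 0), (1, 3), (2, 0), (2, 3), (3, 0), (3, 3), (4, 0), (4, 3), (5, 0), (5, 3), (6, 0), (6, 3), (7, 0), (7, 3)]
Holes: [(0, 0), (0, 3), (1, 0), (1, 3), (2, 0), (2, 3), (3, 0), (3, 3), (4, 0), (4, 3), (5, 0), (5, 3), (6, 0), (6, 3), (7, 0), (7, 3)]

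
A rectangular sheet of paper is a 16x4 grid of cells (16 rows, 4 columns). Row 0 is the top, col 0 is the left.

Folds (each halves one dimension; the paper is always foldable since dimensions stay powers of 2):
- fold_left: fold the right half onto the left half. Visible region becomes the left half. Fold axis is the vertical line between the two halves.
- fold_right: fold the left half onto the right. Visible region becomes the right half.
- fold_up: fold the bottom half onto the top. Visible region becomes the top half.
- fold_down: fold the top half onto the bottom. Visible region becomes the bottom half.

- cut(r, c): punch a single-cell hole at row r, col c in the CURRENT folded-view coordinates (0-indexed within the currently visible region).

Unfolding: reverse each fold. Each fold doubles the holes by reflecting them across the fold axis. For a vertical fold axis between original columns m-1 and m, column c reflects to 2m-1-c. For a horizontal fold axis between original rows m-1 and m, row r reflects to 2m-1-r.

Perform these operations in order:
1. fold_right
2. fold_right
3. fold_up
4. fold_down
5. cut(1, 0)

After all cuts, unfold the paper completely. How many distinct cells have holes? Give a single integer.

Answer: 16

Derivation:
Op 1 fold_right: fold axis v@2; visible region now rows[0,16) x cols[2,4) = 16x2
Op 2 fold_right: fold axis v@3; visible region now rows[0,16) x cols[3,4) = 16x1
Op 3 fold_up: fold axis h@8; visible region now rows[0,8) x cols[3,4) = 8x1
Op 4 fold_down: fold axis h@4; visible region now rows[4,8) x cols[3,4) = 4x1
Op 5 cut(1, 0): punch at orig (5,3); cuts so far [(5, 3)]; region rows[4,8) x cols[3,4) = 4x1
Unfold 1 (reflect across h@4): 2 holes -> [(2, 3), (5, 3)]
Unfold 2 (reflect across h@8): 4 holes -> [(2, 3), (5, 3), (10, 3), (13, 3)]
Unfold 3 (reflect across v@3): 8 holes -> [(2, 2), (2, 3), (5, 2), (5, 3), (10, 2), (10, 3), (13, 2), (13, 3)]
Unfold 4 (reflect across v@2): 16 holes -> [(2, 0), (2, 1), (2, 2), (2, 3), (5, 0), (5, 1), (5, 2), (5, 3), (10, 0), (10, 1), (10, 2), (10, 3), (13, 0), (13, 1), (13, 2), (13, 3)]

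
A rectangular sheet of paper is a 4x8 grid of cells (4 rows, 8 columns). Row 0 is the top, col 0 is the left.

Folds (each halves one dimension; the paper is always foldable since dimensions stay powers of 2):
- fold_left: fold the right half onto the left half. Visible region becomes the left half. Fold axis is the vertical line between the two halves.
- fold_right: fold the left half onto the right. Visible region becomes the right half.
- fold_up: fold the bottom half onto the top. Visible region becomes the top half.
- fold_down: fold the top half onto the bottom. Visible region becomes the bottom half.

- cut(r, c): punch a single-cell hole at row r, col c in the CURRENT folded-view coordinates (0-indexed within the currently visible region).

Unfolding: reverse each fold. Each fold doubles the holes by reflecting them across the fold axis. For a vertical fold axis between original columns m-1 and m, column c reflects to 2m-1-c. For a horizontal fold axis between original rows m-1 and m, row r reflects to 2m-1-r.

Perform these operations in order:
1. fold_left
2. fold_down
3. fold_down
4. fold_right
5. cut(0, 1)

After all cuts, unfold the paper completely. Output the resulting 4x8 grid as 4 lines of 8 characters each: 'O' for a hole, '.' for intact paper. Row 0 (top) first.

Answer: O..OO..O
O..OO..O
O..OO..O
O..OO..O

Derivation:
Op 1 fold_left: fold axis v@4; visible region now rows[0,4) x cols[0,4) = 4x4
Op 2 fold_down: fold axis h@2; visible region now rows[2,4) x cols[0,4) = 2x4
Op 3 fold_down: fold axis h@3; visible region now rows[3,4) x cols[0,4) = 1x4
Op 4 fold_right: fold axis v@2; visible region now rows[3,4) x cols[2,4) = 1x2
Op 5 cut(0, 1): punch at orig (3,3); cuts so far [(3, 3)]; region rows[3,4) x cols[2,4) = 1x2
Unfold 1 (reflect across v@2): 2 holes -> [(3, 0), (3, 3)]
Unfold 2 (reflect across h@3): 4 holes -> [(2, 0), (2, 3), (3, 0), (3, 3)]
Unfold 3 (reflect across h@2): 8 holes -> [(0, 0), (0, 3), (1, 0), (1, 3), (2, 0), (2, 3), (3, 0), (3, 3)]
Unfold 4 (reflect across v@4): 16 holes -> [(0, 0), (0, 3), (0, 4), (0, 7), (1, 0), (1, 3), (1, 4), (1, 7), (2, 0), (2, 3), (2, 4), (2, 7), (3, 0), (3, 3), (3, 4), (3, 7)]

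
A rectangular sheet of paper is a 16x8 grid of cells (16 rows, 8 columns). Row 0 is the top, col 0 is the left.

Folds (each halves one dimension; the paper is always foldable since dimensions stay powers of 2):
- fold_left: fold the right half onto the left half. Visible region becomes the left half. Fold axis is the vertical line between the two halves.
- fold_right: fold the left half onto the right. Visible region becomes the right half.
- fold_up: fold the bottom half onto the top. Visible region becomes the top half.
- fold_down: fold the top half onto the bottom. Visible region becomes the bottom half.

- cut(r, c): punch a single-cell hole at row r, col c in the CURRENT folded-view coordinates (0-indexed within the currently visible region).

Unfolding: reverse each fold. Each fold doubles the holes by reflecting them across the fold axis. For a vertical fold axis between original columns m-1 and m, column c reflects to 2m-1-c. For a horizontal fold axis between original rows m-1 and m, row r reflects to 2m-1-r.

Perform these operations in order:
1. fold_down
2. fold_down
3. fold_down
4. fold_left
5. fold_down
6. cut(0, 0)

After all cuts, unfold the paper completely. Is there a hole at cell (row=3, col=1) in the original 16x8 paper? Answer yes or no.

Answer: no

Derivation:
Op 1 fold_down: fold axis h@8; visible region now rows[8,16) x cols[0,8) = 8x8
Op 2 fold_down: fold axis h@12; visible region now rows[12,16) x cols[0,8) = 4x8
Op 3 fold_down: fold axis h@14; visible region now rows[14,16) x cols[0,8) = 2x8
Op 4 fold_left: fold axis v@4; visible region now rows[14,16) x cols[0,4) = 2x4
Op 5 fold_down: fold axis h@15; visible region now rows[15,16) x cols[0,4) = 1x4
Op 6 cut(0, 0): punch at orig (15,0); cuts so far [(15, 0)]; region rows[15,16) x cols[0,4) = 1x4
Unfold 1 (reflect across h@15): 2 holes -> [(14, 0), (15, 0)]
Unfold 2 (reflect across v@4): 4 holes -> [(14, 0), (14, 7), (15, 0), (15, 7)]
Unfold 3 (reflect across h@14): 8 holes -> [(12, 0), (12, 7), (13, 0), (13, 7), (14, 0), (14, 7), (15, 0), (15, 7)]
Unfold 4 (reflect across h@12): 16 holes -> [(8, 0), (8, 7), (9, 0), (9, 7), (10, 0), (10, 7), (11, 0), (11, 7), (12, 0), (12, 7), (13, 0), (13, 7), (14, 0), (14, 7), (15, 0), (15, 7)]
Unfold 5 (reflect across h@8): 32 holes -> [(0, 0), (0, 7), (1, 0), (1, 7), (2, 0), (2, 7), (3, 0), (3, 7), (4, 0), (4, 7), (5, 0), (5, 7), (6, 0), (6, 7), (7, 0), (7, 7), (8, 0), (8, 7), (9, 0), (9, 7), (10, 0), (10, 7), (11, 0), (11, 7), (12, 0), (12, 7), (13, 0), (13, 7), (14, 0), (14, 7), (15, 0), (15, 7)]
Holes: [(0, 0), (0, 7), (1, 0), (1, 7), (2, 0), (2, 7), (3, 0), (3, 7), (4, 0), (4, 7), (5, 0), (5, 7), (6, 0), (6, 7), (7, 0), (7, 7), (8, 0), (8, 7), (9, 0), (9, 7), (10, 0), (10, 7), (11, 0), (11, 7), (12, 0), (12, 7), (13, 0), (13, 7), (14, 0), (14, 7), (15, 0), (15, 7)]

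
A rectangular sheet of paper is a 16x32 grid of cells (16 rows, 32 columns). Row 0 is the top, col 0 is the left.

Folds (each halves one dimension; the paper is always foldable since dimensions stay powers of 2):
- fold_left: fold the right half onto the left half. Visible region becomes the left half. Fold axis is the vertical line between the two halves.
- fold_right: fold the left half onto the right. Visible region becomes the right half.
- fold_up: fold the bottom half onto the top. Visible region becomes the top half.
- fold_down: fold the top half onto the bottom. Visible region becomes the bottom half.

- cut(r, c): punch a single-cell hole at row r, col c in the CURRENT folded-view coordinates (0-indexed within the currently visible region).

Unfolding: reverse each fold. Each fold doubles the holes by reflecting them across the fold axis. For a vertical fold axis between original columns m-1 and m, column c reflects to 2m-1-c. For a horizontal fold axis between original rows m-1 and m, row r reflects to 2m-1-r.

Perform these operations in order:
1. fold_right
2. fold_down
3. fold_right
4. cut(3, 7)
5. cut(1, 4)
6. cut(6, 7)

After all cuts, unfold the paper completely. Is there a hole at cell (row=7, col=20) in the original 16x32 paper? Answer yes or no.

Answer: no

Derivation:
Op 1 fold_right: fold axis v@16; visible region now rows[0,16) x cols[16,32) = 16x16
Op 2 fold_down: fold axis h@8; visible region now rows[8,16) x cols[16,32) = 8x16
Op 3 fold_right: fold axis v@24; visible region now rows[8,16) x cols[24,32) = 8x8
Op 4 cut(3, 7): punch at orig (11,31); cuts so far [(11, 31)]; region rows[8,16) x cols[24,32) = 8x8
Op 5 cut(1, 4): punch at orig (9,28); cuts so far [(9, 28), (11, 31)]; region rows[8,16) x cols[24,32) = 8x8
Op 6 cut(6, 7): punch at orig (14,31); cuts so far [(9, 28), (11, 31), (14, 31)]; region rows[8,16) x cols[24,32) = 8x8
Unfold 1 (reflect across v@24): 6 holes -> [(9, 19), (9, 28), (11, 16), (11, 31), (14, 16), (14, 31)]
Unfold 2 (reflect across h@8): 12 holes -> [(1, 16), (1, 31), (4, 16), (4, 31), (6, 19), (6, 28), (9, 19), (9, 28), (11, 16), (11, 31), (14, 16), (14, 31)]
Unfold 3 (reflect across v@16): 24 holes -> [(1, 0), (1, 15), (1, 16), (1, 31), (4, 0), (4, 15), (4, 16), (4, 31), (6, 3), (6, 12), (6, 19), (6, 28), (9, 3), (9, 12), (9, 19), (9, 28), (11, 0), (11, 15), (11, 16), (11, 31), (14, 0), (14, 15), (14, 16), (14, 31)]
Holes: [(1, 0), (1, 15), (1, 16), (1, 31), (4, 0), (4, 15), (4, 16), (4, 31), (6, 3), (6, 12), (6, 19), (6, 28), (9, 3), (9, 12), (9, 19), (9, 28), (11, 0), (11, 15), (11, 16), (11, 31), (14, 0), (14, 15), (14, 16), (14, 31)]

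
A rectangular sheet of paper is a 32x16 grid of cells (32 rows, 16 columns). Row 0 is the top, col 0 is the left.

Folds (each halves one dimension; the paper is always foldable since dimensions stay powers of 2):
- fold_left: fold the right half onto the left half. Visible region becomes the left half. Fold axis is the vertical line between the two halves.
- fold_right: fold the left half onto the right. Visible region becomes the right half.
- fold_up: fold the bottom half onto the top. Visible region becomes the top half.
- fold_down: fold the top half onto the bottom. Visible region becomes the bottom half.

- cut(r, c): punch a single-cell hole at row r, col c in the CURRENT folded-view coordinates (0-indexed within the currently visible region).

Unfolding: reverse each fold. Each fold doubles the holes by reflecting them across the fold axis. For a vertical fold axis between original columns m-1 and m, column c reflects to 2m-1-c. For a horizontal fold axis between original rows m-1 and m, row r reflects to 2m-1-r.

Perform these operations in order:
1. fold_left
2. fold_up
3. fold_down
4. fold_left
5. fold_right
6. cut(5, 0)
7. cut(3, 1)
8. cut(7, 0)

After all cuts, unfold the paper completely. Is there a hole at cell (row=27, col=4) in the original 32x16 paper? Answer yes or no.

Op 1 fold_left: fold axis v@8; visible region now rows[0,32) x cols[0,8) = 32x8
Op 2 fold_up: fold axis h@16; visible region now rows[0,16) x cols[0,8) = 16x8
Op 3 fold_down: fold axis h@8; visible region now rows[8,16) x cols[0,8) = 8x8
Op 4 fold_left: fold axis v@4; visible region now rows[8,16) x cols[0,4) = 8x4
Op 5 fold_right: fold axis v@2; visible region now rows[8,16) x cols[2,4) = 8x2
Op 6 cut(5, 0): punch at orig (13,2); cuts so far [(13, 2)]; region rows[8,16) x cols[2,4) = 8x2
Op 7 cut(3, 1): punch at orig (11,3); cuts so far [(11, 3), (13, 2)]; region rows[8,16) x cols[2,4) = 8x2
Op 8 cut(7, 0): punch at orig (15,2); cuts so far [(11, 3), (13, 2), (15, 2)]; region rows[8,16) x cols[2,4) = 8x2
Unfold 1 (reflect across v@2): 6 holes -> [(11, 0), (11, 3), (13, 1), (13, 2), (15, 1), (15, 2)]
Unfold 2 (reflect across v@4): 12 holes -> [(11, 0), (11, 3), (11, 4), (11, 7), (13, 1), (13, 2), (13, 5), (13, 6), (15, 1), (15, 2), (15, 5), (15, 6)]
Unfold 3 (reflect across h@8): 24 holes -> [(0, 1), (0, 2), (0, 5), (0, 6), (2, 1), (2, 2), (2, 5), (2, 6), (4, 0), (4, 3), (4, 4), (4, 7), (11, 0), (11, 3), (11, 4), (11, 7), (13, 1), (13, 2), (13, 5), (13, 6), (15, 1), (15, 2), (15, 5), (15, 6)]
Unfold 4 (reflect across h@16): 48 holes -> [(0, 1), (0, 2), (0, 5), (0, 6), (2, 1), (2, 2), (2, 5), (2, 6), (4, 0), (4, 3), (4, 4), (4, 7), (11, 0), (11, 3), (11, 4), (11, 7), (13, 1), (13, 2), (13, 5), (13, 6), (15, 1), (15, 2), (15, 5), (15, 6), (16, 1), (16, 2), (16, 5), (16, 6), (18, 1), (18, 2), (18, 5), (18, 6), (20, 0), (20, 3), (20, 4), (20, 7), (27, 0), (27, 3), (27, 4), (27, 7), (29, 1), (29, 2), (29, 5), (29, 6), (31, 1), (31, 2), (31, 5), (31, 6)]
Unfold 5 (reflect across v@8): 96 holes -> [(0, 1), (0, 2), (0, 5), (0, 6), (0, 9), (0, 10), (0, 13), (0, 14), (2, 1), (2, 2), (2, 5), (2, 6), (2, 9), (2, 10), (2, 13), (2, 14), (4, 0), (4, 3), (4, 4), (4, 7), (4, 8), (4, 11), (4, 12), (4, 15), (11, 0), (11, 3), (11, 4), (11, 7), (11, 8), (11, 11), (11, 12), (11, 15), (13, 1), (13, 2), (13, 5), (13, 6), (13, 9), (13, 10), (13, 13), (13, 14), (15, 1), (15, 2), (15, 5), (15, 6), (15, 9), (15, 10), (15, 13), (15, 14), (16, 1), (16, 2), (16, 5), (16, 6), (16, 9), (16, 10), (16, 13), (16, 14), (18, 1), (18, 2), (18, 5), (18, 6), (18, 9), (18, 10), (18, 13), (18, 14), (20, 0), (20, 3), (20, 4), (20, 7), (20, 8), (20, 11), (20, 12), (20, 15), (27, 0), (27, 3), (27, 4), (27, 7), (27, 8), (27, 11), (27, 12), (27, 15), (29, 1), (29, 2), (29, 5), (29, 6), (29, 9), (29, 10), (29, 13), (29, 14), (31, 1), (31, 2), (31, 5), (31, 6), (31, 9), (31, 10), (31, 13), (31, 14)]
Holes: [(0, 1), (0, 2), (0, 5), (0, 6), (0, 9), (0, 10), (0, 13), (0, 14), (2, 1), (2, 2), (2, 5), (2, 6), (2, 9), (2, 10), (2, 13), (2, 14), (4, 0), (4, 3), (4, 4), (4, 7), (4, 8), (4, 11), (4, 12), (4, 15), (11, 0), (11, 3), (11, 4), (11, 7), (11, 8), (11, 11), (11, 12), (11, 15), (13, 1), (13, 2), (13, 5), (13, 6), (13, 9), (13, 10), (13, 13), (13, 14), (15, 1), (15, 2), (15, 5), (15, 6), (15, 9), (15, 10), (15, 13), (15, 14), (16, 1), (16, 2), (16, 5), (16, 6), (16, 9), (16, 10), (16, 13), (16, 14), (18, 1), (18, 2), (18, 5), (18, 6), (18, 9), (18, 10), (18, 13), (18, 14), (20, 0), (20, 3), (20, 4), (20, 7), (20, 8), (20, 11), (20, 12), (20, 15), (27, 0), (27, 3), (27, 4), (27, 7), (27, 8), (27, 11), (27, 12), (27, 15), (29, 1), (29, 2), (29, 5), (29, 6), (29, 9), (29, 10), (29, 13), (29, 14), (31, 1), (31, 2), (31, 5), (31, 6), (31, 9), (31, 10), (31, 13), (31, 14)]

Answer: yes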